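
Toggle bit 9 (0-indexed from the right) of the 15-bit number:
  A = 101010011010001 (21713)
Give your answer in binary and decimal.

Mask = 1 << 9 = 000001000000000
Bit 9 of A is 0; XOR with the mask flips it to 1.
  101010011010001
^ 000001000000000
-----------------
  101011011010001

Answer: 101011011010001 (22225)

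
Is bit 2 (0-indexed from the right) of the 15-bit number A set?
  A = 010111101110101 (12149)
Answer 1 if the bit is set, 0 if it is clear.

Bit 2 is the 3rd from the right.
  010111101110101
              ^
That bit is 1.

Answer: 1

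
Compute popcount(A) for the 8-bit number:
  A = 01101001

01101001
1-bits at positions (from bit 0 = LSB): 0, 3, 5, 6
Count = 4

Answer: 4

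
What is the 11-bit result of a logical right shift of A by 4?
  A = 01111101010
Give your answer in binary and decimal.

Logical shift right by 4: drop the bottom 4 bit(s), prepend 4 zero(s) on the left.
  01111101010  ->  keep [0111110], discard [1010], prepend 0000
= 00000111110

Answer: 00000111110 (62)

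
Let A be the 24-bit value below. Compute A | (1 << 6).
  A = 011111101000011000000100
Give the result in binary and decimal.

Mask = 1 << 6 = 000000000000000001000000
Bit 6 of A is 0, so OR-ing with the mask flips it to 1.
  011111101000011000000100
| 000000000000000001000000
--------------------------
  011111101000011001000100

Answer: 011111101000011001000100 (8291908)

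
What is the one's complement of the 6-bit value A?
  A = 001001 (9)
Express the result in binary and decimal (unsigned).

Flip each bit (0->1, 1->0):
  001001
  110110

Answer: 110110 (54)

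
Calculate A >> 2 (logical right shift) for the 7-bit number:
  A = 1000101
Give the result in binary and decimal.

Logical shift right by 2: drop the bottom 2 bit(s), prepend 2 zero(s) on the left.
  1000101  ->  keep [10001], discard [01], prepend 00
= 0010001

Answer: 0010001 (17)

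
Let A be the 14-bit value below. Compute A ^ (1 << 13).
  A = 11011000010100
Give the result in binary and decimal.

Mask = 1 << 13 = 10000000000000
Bit 13 of A is 1; XOR with the mask flips it to 0.
  11011000010100
^ 10000000000000
----------------
  01011000010100

Answer: 01011000010100 (5652)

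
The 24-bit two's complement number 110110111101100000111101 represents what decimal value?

MSB is 1, so the value is negative. Find the magnitude:
1. Invert bits:  001001000010011111000010
2. Add 1:        001001000010011111000011  = 2369475
3. Apply sign:   -2369475

Answer: -2369475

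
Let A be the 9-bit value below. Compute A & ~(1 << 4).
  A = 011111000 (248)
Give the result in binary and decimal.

Mask = ~(1 << 4) = 111101111
Bit 4 of A is 1, so AND-ing with the mask clears it to 0.
  011111000
& 111101111
-----------
  011101000

Answer: 011101000 (232)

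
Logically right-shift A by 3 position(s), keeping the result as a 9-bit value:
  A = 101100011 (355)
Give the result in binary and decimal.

Logical shift right by 3: drop the bottom 3 bit(s), prepend 3 zero(s) on the left.
  101100011  ->  keep [101100], discard [011], prepend 000
= 000101100

Answer: 000101100 (44)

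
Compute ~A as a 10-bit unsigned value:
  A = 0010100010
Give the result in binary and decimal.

Flip each bit (0->1, 1->0):
  0010100010
  1101011101

Answer: 1101011101 (861)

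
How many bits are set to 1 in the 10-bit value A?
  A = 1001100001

1001100001
1-bits at positions (from bit 0 = LSB): 0, 5, 6, 9
Count = 4

Answer: 4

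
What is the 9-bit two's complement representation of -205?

1. Binary of +205:  011001101
2. Invert bits:     100110010
3. Add 1:           100110011

Answer: 100110011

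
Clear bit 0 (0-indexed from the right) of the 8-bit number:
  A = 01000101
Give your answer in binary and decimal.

Mask = ~(1 << 0) = 11111110
Bit 0 of A is 1, so AND-ing with the mask clears it to 0.
  01000101
& 11111110
----------
  01000100

Answer: 01000100 (68)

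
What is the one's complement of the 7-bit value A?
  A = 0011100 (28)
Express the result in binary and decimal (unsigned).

Flip each bit (0->1, 1->0):
  0011100
  1100011

Answer: 1100011 (99)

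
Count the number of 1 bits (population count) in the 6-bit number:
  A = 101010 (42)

101010
1-bits at positions (from bit 0 = LSB): 1, 3, 5
Count = 3

Answer: 3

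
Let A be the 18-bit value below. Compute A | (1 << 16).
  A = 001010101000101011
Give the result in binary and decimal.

Mask = 1 << 16 = 010000000000000000
Bit 16 of A is 0, so OR-ing with the mask flips it to 1.
  001010101000101011
| 010000000000000000
--------------------
  011010101000101011

Answer: 011010101000101011 (109099)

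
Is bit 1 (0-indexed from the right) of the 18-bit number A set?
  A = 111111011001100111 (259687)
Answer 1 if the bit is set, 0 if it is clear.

Bit 1 is the 2nd from the right.
  111111011001100111
                  ^
That bit is 1.

Answer: 1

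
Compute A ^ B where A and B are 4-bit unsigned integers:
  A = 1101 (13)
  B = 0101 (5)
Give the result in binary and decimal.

Apply ^ to each column (1 where bits differ):
  1101
^ 0101
------
  1000

Answer: 1000 (8)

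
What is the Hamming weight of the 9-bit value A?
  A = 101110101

101110101
1-bits at positions (from bit 0 = LSB): 0, 2, 4, 5, 6, 8
Count = 6

Answer: 6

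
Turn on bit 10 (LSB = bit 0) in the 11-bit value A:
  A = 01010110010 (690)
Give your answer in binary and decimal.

Mask = 1 << 10 = 10000000000
Bit 10 of A is 0, so OR-ing with the mask flips it to 1.
  01010110010
| 10000000000
-------------
  11010110010

Answer: 11010110010 (1714)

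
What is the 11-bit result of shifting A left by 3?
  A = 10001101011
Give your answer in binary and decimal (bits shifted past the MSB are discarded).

Shift left by 3: drop the top 3 bit(s), append 3 zero(s) on the right.
  10001101011  ->  discard [100], keep [01101011], append 000
= 01101011000

Answer: 01101011000 (856)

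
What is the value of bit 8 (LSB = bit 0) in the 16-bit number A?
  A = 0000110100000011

Bit 8 is the 9th from the right.
  0000110100000011
         ^
That bit is 1.

Answer: 1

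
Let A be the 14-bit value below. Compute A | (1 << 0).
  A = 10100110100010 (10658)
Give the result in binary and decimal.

Mask = 1 << 0 = 00000000000001
Bit 0 of A is 0, so OR-ing with the mask flips it to 1.
  10100110100010
| 00000000000001
----------------
  10100110100011

Answer: 10100110100011 (10659)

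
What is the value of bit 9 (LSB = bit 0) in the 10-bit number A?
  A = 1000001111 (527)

Bit 9 is the 10th from the right.
  1000001111
  ^
That bit is 1.

Answer: 1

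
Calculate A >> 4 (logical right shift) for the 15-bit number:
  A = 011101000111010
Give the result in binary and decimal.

Logical shift right by 4: drop the bottom 4 bit(s), prepend 4 zero(s) on the left.
  011101000111010  ->  keep [01110100011], discard [1010], prepend 0000
= 000001110100011

Answer: 000001110100011 (931)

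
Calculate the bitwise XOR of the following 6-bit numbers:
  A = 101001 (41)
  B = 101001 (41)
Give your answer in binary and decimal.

Apply ^ to each column (1 where bits differ):
  101001
^ 101001
--------
  000000

Answer: 000000 (0)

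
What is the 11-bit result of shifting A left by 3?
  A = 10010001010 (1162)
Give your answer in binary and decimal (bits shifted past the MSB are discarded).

Shift left by 3: drop the top 3 bit(s), append 3 zero(s) on the right.
  10010001010  ->  discard [100], keep [10001010], append 000
= 10001010000

Answer: 10001010000 (1104)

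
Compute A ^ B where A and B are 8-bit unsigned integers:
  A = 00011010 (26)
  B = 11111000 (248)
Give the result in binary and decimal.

Apply ^ to each column (1 where bits differ):
  00011010
^ 11111000
----------
  11100010

Answer: 11100010 (226)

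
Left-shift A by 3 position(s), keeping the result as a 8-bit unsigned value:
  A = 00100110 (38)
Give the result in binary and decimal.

Shift left by 3: drop the top 3 bit(s), append 3 zero(s) on the right.
  00100110  ->  discard [001], keep [00110], append 000
= 00110000

Answer: 00110000 (48)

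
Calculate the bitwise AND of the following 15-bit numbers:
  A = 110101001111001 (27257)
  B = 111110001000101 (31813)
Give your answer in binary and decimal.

Apply & to each column (1 only where both bits are 1):
  110101001111001
& 111110001000101
-----------------
  110100001000001

Answer: 110100001000001 (26689)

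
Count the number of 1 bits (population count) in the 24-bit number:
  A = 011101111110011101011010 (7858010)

011101111110011101011010
1-bits at positions (from bit 0 = LSB): 1, 3, 4, 6, 8, 9, 10, 13, 14, 15, 16, 17, 18, 20, 21, 22
Count = 16

Answer: 16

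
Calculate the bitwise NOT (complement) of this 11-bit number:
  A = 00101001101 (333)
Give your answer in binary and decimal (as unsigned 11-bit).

Flip each bit (0->1, 1->0):
  00101001101
  11010110010

Answer: 11010110010 (1714)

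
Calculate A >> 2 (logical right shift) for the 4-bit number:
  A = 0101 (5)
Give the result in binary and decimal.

Logical shift right by 2: drop the bottom 2 bit(s), prepend 2 zero(s) on the left.
  0101  ->  keep [01], discard [01], prepend 00
= 0001

Answer: 0001 (1)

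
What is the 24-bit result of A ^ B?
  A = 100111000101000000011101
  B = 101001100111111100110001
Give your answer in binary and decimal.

Apply ^ to each column (1 where bits differ):
  100111000101000000011101
^ 101001100111111100110001
--------------------------
  001110100010111100101100

Answer: 001110100010111100101100 (3813164)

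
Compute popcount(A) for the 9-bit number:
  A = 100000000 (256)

100000000
1-bits at positions (from bit 0 = LSB): 8
Count = 1

Answer: 1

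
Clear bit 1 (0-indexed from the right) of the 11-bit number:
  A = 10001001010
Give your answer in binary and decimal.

Mask = ~(1 << 1) = 11111111101
Bit 1 of A is 1, so AND-ing with the mask clears it to 0.
  10001001010
& 11111111101
-------------
  10001001000

Answer: 10001001000 (1096)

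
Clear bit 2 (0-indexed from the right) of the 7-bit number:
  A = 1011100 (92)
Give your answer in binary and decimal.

Mask = ~(1 << 2) = 1111011
Bit 2 of A is 1, so AND-ing with the mask clears it to 0.
  1011100
& 1111011
---------
  1011000

Answer: 1011000 (88)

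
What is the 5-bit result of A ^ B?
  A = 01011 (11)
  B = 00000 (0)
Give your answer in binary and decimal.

Apply ^ to each column (1 where bits differ):
  01011
^ 00000
-------
  01011

Answer: 01011 (11)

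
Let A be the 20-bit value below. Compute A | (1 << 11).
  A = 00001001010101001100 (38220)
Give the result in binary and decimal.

Mask = 1 << 11 = 00000000100000000000
Bit 11 of A is 0, so OR-ing with the mask flips it to 1.
  00001001010101001100
| 00000000100000000000
----------------------
  00001001110101001100

Answer: 00001001110101001100 (40268)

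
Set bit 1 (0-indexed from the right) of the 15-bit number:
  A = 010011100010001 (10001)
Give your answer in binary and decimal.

Mask = 1 << 1 = 000000000000010
Bit 1 of A is 0, so OR-ing with the mask flips it to 1.
  010011100010001
| 000000000000010
-----------------
  010011100010011

Answer: 010011100010011 (10003)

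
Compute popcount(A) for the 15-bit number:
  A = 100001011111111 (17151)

100001011111111
1-bits at positions (from bit 0 = LSB): 0, 1, 2, 3, 4, 5, 6, 7, 9, 14
Count = 10

Answer: 10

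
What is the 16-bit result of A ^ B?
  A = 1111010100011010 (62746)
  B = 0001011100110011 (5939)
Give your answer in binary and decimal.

Apply ^ to each column (1 where bits differ):
  1111010100011010
^ 0001011100110011
------------------
  1110001000101001

Answer: 1110001000101001 (57897)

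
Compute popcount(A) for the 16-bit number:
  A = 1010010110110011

1010010110110011
1-bits at positions (from bit 0 = LSB): 0, 1, 4, 5, 7, 8, 10, 13, 15
Count = 9

Answer: 9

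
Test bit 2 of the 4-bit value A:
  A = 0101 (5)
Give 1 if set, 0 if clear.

Bit 2 is the 3rd from the right.
  0101
   ^
That bit is 1.

Answer: 1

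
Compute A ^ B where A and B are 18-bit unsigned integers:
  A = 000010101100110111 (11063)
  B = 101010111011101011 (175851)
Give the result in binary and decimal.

Apply ^ to each column (1 where bits differ):
  000010101100110111
^ 101010111011101011
--------------------
  101000010111011100

Answer: 101000010111011100 (165340)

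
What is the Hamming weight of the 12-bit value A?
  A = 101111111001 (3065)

101111111001
1-bits at positions (from bit 0 = LSB): 0, 3, 4, 5, 6, 7, 8, 9, 11
Count = 9

Answer: 9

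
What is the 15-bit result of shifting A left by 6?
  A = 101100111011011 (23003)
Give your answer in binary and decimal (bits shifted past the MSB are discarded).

Shift left by 6: drop the top 6 bit(s), append 6 zero(s) on the right.
  101100111011011  ->  discard [101100], keep [111011011], append 000000
= 111011011000000

Answer: 111011011000000 (30400)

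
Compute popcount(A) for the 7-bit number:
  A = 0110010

0110010
1-bits at positions (from bit 0 = LSB): 1, 4, 5
Count = 3

Answer: 3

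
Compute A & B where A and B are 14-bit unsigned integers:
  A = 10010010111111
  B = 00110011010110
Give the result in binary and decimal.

Apply & to each column (1 only where both bits are 1):
  10010010111111
& 00110011010110
----------------
  00010010010110

Answer: 00010010010110 (1174)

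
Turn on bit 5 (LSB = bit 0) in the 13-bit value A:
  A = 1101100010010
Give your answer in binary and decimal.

Mask = 1 << 5 = 0000000100000
Bit 5 of A is 0, so OR-ing with the mask flips it to 1.
  1101100010010
| 0000000100000
---------------
  1101100110010

Answer: 1101100110010 (6962)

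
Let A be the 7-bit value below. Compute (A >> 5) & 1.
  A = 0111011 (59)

Bit 5 is the 6th from the right.
  0111011
   ^
That bit is 1.

Answer: 1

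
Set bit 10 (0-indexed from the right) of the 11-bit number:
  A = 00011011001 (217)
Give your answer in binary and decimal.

Mask = 1 << 10 = 10000000000
Bit 10 of A is 0, so OR-ing with the mask flips it to 1.
  00011011001
| 10000000000
-------------
  10011011001

Answer: 10011011001 (1241)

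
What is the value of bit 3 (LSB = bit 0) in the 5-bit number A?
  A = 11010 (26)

Bit 3 is the 4th from the right.
  11010
   ^
That bit is 1.

Answer: 1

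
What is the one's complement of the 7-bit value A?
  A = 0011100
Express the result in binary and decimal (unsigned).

Flip each bit (0->1, 1->0):
  0011100
  1100011

Answer: 1100011 (99)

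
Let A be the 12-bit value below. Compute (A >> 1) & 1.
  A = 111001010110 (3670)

Bit 1 is the 2nd from the right.
  111001010110
            ^
That bit is 1.

Answer: 1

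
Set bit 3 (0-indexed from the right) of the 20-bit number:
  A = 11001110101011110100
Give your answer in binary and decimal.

Mask = 1 << 3 = 00000000000000001000
Bit 3 of A is 0, so OR-ing with the mask flips it to 1.
  11001110101011110100
| 00000000000000001000
----------------------
  11001110101011111100

Answer: 11001110101011111100 (846588)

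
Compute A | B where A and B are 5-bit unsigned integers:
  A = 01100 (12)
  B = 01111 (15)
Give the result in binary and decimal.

Apply | to each column (1 where either bit is 1):
  01100
| 01111
-------
  01111

Answer: 01111 (15)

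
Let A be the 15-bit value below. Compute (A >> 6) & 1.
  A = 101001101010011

Bit 6 is the 7th from the right.
  101001101010011
          ^
That bit is 1.

Answer: 1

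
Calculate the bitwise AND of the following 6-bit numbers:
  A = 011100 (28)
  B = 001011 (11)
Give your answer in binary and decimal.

Apply & to each column (1 only where both bits are 1):
  011100
& 001011
--------
  001000

Answer: 001000 (8)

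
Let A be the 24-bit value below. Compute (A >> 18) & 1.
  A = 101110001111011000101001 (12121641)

Bit 18 is the 19th from the right.
  101110001111011000101001
       ^
That bit is 0.

Answer: 0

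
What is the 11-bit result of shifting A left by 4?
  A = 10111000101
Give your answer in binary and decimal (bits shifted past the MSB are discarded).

Shift left by 4: drop the top 4 bit(s), append 4 zero(s) on the right.
  10111000101  ->  discard [1011], keep [1000101], append 0000
= 10001010000

Answer: 10001010000 (1104)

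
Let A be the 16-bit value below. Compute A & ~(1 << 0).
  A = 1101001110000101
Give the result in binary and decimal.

Mask = ~(1 << 0) = 1111111111111110
Bit 0 of A is 1, so AND-ing with the mask clears it to 0.
  1101001110000101
& 1111111111111110
------------------
  1101001110000100

Answer: 1101001110000100 (54148)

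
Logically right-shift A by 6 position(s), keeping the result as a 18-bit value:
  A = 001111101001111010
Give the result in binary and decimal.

Logical shift right by 6: drop the bottom 6 bit(s), prepend 6 zero(s) on the left.
  001111101001111010  ->  keep [001111101001], discard [111010], prepend 000000
= 000000001111101001

Answer: 000000001111101001 (1001)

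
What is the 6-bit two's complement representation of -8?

1. Binary of +8:  001000
2. Invert bits:     110111
3. Add 1:           111000

Answer: 111000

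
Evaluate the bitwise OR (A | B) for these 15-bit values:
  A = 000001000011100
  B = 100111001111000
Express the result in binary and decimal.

Apply | to each column (1 where either bit is 1):
  000001000011100
| 100111001111000
-----------------
  100111001111100

Answer: 100111001111100 (20092)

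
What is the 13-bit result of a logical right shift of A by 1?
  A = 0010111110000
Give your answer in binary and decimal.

Logical shift right by 1: drop the bottom 1 bit(s), prepend 1 zero(s) on the left.
  0010111110000  ->  keep [001011111000], discard [0], prepend 0
= 0001011111000

Answer: 0001011111000 (760)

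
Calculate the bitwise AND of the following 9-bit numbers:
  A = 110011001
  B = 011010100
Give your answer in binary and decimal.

Apply & to each column (1 only where both bits are 1):
  110011001
& 011010100
-----------
  010010000

Answer: 010010000 (144)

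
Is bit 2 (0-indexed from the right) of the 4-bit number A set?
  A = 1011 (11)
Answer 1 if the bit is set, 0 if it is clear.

Bit 2 is the 3rd from the right.
  1011
   ^
That bit is 0.

Answer: 0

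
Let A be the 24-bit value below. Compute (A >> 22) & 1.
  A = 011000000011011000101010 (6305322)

Bit 22 is the 23rd from the right.
  011000000011011000101010
   ^
That bit is 1.

Answer: 1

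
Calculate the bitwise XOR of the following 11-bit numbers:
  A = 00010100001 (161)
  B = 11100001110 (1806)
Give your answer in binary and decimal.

Apply ^ to each column (1 where bits differ):
  00010100001
^ 11100001110
-------------
  11110101111

Answer: 11110101111 (1967)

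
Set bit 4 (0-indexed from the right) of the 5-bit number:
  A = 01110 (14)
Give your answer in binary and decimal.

Mask = 1 << 4 = 10000
Bit 4 of A is 0, so OR-ing with the mask flips it to 1.
  01110
| 10000
-------
  11110

Answer: 11110 (30)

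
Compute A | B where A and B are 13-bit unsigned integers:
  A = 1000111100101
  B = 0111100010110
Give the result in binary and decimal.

Apply | to each column (1 where either bit is 1):
  1000111100101
| 0111100010110
---------------
  1111111110111

Answer: 1111111110111 (8183)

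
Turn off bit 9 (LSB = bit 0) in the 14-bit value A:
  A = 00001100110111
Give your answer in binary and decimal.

Mask = ~(1 << 9) = 11110111111111
Bit 9 of A is 1, so AND-ing with the mask clears it to 0.
  00001100110111
& 11110111111111
----------------
  00000100110111

Answer: 00000100110111 (311)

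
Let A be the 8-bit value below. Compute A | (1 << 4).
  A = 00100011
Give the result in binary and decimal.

Mask = 1 << 4 = 00010000
Bit 4 of A is 0, so OR-ing with the mask flips it to 1.
  00100011
| 00010000
----------
  00110011

Answer: 00110011 (51)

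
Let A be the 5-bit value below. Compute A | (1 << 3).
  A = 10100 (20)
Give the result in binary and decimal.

Mask = 1 << 3 = 01000
Bit 3 of A is 0, so OR-ing with the mask flips it to 1.
  10100
| 01000
-------
  11100

Answer: 11100 (28)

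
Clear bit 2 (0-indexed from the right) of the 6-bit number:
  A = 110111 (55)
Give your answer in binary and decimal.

Mask = ~(1 << 2) = 111011
Bit 2 of A is 1, so AND-ing with the mask clears it to 0.
  110111
& 111011
--------
  110011

Answer: 110011 (51)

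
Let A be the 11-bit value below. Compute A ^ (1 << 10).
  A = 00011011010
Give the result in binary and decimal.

Mask = 1 << 10 = 10000000000
Bit 10 of A is 0; XOR with the mask flips it to 1.
  00011011010
^ 10000000000
-------------
  10011011010

Answer: 10011011010 (1242)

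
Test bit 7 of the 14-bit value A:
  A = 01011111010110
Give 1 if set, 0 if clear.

Bit 7 is the 8th from the right.
  01011111010110
        ^
That bit is 1.

Answer: 1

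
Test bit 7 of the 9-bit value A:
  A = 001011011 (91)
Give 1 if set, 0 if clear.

Bit 7 is the 8th from the right.
  001011011
   ^
That bit is 0.

Answer: 0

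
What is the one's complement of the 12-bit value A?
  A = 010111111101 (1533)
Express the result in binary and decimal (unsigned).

Flip each bit (0->1, 1->0):
  010111111101
  101000000010

Answer: 101000000010 (2562)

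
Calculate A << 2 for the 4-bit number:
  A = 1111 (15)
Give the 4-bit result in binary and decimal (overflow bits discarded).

Shift left by 2: drop the top 2 bit(s), append 2 zero(s) on the right.
  1111  ->  discard [11], keep [11], append 00
= 1100

Answer: 1100 (12)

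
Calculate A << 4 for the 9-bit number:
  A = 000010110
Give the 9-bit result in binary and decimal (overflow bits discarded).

Shift left by 4: drop the top 4 bit(s), append 4 zero(s) on the right.
  000010110  ->  discard [0000], keep [10110], append 0000
= 101100000

Answer: 101100000 (352)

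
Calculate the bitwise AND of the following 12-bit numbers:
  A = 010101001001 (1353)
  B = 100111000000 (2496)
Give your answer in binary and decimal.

Apply & to each column (1 only where both bits are 1):
  010101001001
& 100111000000
--------------
  000101000000

Answer: 000101000000 (320)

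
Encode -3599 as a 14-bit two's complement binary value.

1. Binary of +3599:  00111000001111
2. Invert bits:     11000111110000
3. Add 1:           11000111110001

Answer: 11000111110001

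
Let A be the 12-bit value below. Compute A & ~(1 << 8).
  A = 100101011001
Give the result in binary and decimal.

Mask = ~(1 << 8) = 111011111111
Bit 8 of A is 1, so AND-ing with the mask clears it to 0.
  100101011001
& 111011111111
--------------
  100001011001

Answer: 100001011001 (2137)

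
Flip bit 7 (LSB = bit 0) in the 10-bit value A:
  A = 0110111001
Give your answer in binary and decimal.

Mask = 1 << 7 = 0010000000
Bit 7 of A is 1; XOR with the mask flips it to 0.
  0110111001
^ 0010000000
------------
  0100111001

Answer: 0100111001 (313)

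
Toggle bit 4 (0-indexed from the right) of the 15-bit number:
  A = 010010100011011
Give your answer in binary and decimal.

Mask = 1 << 4 = 000000000010000
Bit 4 of A is 1; XOR with the mask flips it to 0.
  010010100011011
^ 000000000010000
-----------------
  010010100001011

Answer: 010010100001011 (9483)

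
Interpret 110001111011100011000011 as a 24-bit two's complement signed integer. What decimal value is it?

MSB is 1, so the value is negative. Find the magnitude:
1. Invert bits:  001110000100011100111100
2. Add 1:        001110000100011100111101  = 3688253
3. Apply sign:   -3688253

Answer: -3688253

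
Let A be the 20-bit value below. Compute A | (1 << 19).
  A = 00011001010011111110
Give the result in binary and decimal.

Mask = 1 << 19 = 10000000000000000000
Bit 19 of A is 0, so OR-ing with the mask flips it to 1.
  00011001010011111110
| 10000000000000000000
----------------------
  10011001010011111110

Answer: 10011001010011111110 (627966)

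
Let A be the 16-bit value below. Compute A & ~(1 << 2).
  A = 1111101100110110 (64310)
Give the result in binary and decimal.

Mask = ~(1 << 2) = 1111111111111011
Bit 2 of A is 1, so AND-ing with the mask clears it to 0.
  1111101100110110
& 1111111111111011
------------------
  1111101100110010

Answer: 1111101100110010 (64306)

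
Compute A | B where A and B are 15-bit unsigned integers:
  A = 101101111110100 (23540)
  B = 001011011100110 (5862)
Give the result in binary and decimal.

Apply | to each column (1 where either bit is 1):
  101101111110100
| 001011011100110
-----------------
  101111111110110

Answer: 101111111110110 (24566)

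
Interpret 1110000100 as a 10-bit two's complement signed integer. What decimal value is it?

MSB is 1, so the value is negative. Find the magnitude:
1. Invert bits:  0001111011
2. Add 1:        0001111100  = 124
3. Apply sign:   -124

Answer: -124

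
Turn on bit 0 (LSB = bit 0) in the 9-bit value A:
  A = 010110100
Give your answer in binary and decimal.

Mask = 1 << 0 = 000000001
Bit 0 of A is 0, so OR-ing with the mask flips it to 1.
  010110100
| 000000001
-----------
  010110101

Answer: 010110101 (181)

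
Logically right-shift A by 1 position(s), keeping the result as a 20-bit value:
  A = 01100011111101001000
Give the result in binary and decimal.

Logical shift right by 1: drop the bottom 1 bit(s), prepend 1 zero(s) on the left.
  01100011111101001000  ->  keep [0110001111110100100], discard [0], prepend 0
= 00110001111110100100

Answer: 00110001111110100100 (204708)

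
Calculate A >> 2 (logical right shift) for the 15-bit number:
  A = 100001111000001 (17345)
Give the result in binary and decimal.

Logical shift right by 2: drop the bottom 2 bit(s), prepend 2 zero(s) on the left.
  100001111000001  ->  keep [1000011110000], discard [01], prepend 00
= 001000011110000

Answer: 001000011110000 (4336)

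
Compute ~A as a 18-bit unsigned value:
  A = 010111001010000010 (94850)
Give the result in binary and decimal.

Flip each bit (0->1, 1->0):
  010111001010000010
  101000110101111101

Answer: 101000110101111101 (167293)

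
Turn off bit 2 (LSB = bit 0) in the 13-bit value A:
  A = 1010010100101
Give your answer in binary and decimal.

Mask = ~(1 << 2) = 1111111111011
Bit 2 of A is 1, so AND-ing with the mask clears it to 0.
  1010010100101
& 1111111111011
---------------
  1010010100001

Answer: 1010010100001 (5281)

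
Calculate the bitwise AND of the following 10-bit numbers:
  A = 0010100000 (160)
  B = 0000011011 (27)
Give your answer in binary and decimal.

Apply & to each column (1 only where both bits are 1):
  0010100000
& 0000011011
------------
  0000000000

Answer: 0000000000 (0)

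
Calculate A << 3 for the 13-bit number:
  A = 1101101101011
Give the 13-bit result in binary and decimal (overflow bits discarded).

Shift left by 3: drop the top 3 bit(s), append 3 zero(s) on the right.
  1101101101011  ->  discard [110], keep [1101101011], append 000
= 1101101011000

Answer: 1101101011000 (7000)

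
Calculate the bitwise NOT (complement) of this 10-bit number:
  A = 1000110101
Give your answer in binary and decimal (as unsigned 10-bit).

Flip each bit (0->1, 1->0):
  1000110101
  0111001010

Answer: 0111001010 (458)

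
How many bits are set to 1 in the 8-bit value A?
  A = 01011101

01011101
1-bits at positions (from bit 0 = LSB): 0, 2, 3, 4, 6
Count = 5

Answer: 5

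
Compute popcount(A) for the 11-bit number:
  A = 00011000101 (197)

00011000101
1-bits at positions (from bit 0 = LSB): 0, 2, 6, 7
Count = 4

Answer: 4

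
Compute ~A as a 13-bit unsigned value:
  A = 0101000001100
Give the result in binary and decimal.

Flip each bit (0->1, 1->0):
  0101000001100
  1010111110011

Answer: 1010111110011 (5619)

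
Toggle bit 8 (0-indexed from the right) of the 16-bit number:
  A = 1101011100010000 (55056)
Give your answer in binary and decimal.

Mask = 1 << 8 = 0000000100000000
Bit 8 of A is 1; XOR with the mask flips it to 0.
  1101011100010000
^ 0000000100000000
------------------
  1101011000010000

Answer: 1101011000010000 (54800)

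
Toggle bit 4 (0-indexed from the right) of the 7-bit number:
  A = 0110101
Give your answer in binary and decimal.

Mask = 1 << 4 = 0010000
Bit 4 of A is 1; XOR with the mask flips it to 0.
  0110101
^ 0010000
---------
  0100101

Answer: 0100101 (37)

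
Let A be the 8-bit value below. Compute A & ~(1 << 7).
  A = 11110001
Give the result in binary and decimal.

Mask = ~(1 << 7) = 01111111
Bit 7 of A is 1, so AND-ing with the mask clears it to 0.
  11110001
& 01111111
----------
  01110001

Answer: 01110001 (113)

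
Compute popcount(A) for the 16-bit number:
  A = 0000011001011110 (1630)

0000011001011110
1-bits at positions (from bit 0 = LSB): 1, 2, 3, 4, 6, 9, 10
Count = 7

Answer: 7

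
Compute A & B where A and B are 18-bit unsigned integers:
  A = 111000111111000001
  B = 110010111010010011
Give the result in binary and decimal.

Apply & to each column (1 only where both bits are 1):
  111000111111000001
& 110010111010010011
--------------------
  110000111010000001

Answer: 110000111010000001 (200321)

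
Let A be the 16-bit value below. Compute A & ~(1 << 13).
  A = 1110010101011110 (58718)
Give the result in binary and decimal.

Mask = ~(1 << 13) = 1101111111111111
Bit 13 of A is 1, so AND-ing with the mask clears it to 0.
  1110010101011110
& 1101111111111111
------------------
  1100010101011110

Answer: 1100010101011110 (50526)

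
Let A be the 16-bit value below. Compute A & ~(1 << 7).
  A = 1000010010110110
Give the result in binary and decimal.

Mask = ~(1 << 7) = 1111111101111111
Bit 7 of A is 1, so AND-ing with the mask clears it to 0.
  1000010010110110
& 1111111101111111
------------------
  1000010000110110

Answer: 1000010000110110 (33846)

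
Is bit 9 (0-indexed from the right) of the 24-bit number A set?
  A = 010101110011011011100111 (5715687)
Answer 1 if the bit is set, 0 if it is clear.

Bit 9 is the 10th from the right.
  010101110011011011100111
                ^
That bit is 1.

Answer: 1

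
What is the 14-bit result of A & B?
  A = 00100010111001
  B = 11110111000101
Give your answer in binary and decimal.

Apply & to each column (1 only where both bits are 1):
  00100010111001
& 11110111000101
----------------
  00100010000001

Answer: 00100010000001 (2177)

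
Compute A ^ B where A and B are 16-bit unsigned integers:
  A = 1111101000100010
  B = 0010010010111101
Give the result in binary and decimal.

Apply ^ to each column (1 where bits differ):
  1111101000100010
^ 0010010010111101
------------------
  1101111010011111

Answer: 1101111010011111 (56991)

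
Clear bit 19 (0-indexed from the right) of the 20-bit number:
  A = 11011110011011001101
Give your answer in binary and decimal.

Mask = ~(1 << 19) = 01111111111111111111
Bit 19 of A is 1, so AND-ing with the mask clears it to 0.
  11011110011011001101
& 01111111111111111111
----------------------
  01011110011011001101

Answer: 01011110011011001101 (386765)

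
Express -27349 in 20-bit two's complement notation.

1. Binary of +27349:  00000110101011010101
2. Invert bits:     11111001010100101010
3. Add 1:           11111001010100101011

Answer: 11111001010100101011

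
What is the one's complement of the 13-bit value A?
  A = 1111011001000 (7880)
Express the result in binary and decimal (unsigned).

Flip each bit (0->1, 1->0):
  1111011001000
  0000100110111

Answer: 0000100110111 (311)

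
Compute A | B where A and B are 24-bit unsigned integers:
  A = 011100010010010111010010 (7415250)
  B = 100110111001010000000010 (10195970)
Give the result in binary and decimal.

Apply | to each column (1 where either bit is 1):
  011100010010010111010010
| 100110111001010000000010
--------------------------
  111110111011010111010010

Answer: 111110111011010111010010 (16496082)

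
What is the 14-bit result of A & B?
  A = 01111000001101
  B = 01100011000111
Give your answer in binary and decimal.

Apply & to each column (1 only where both bits are 1):
  01111000001101
& 01100011000111
----------------
  01100000000101

Answer: 01100000000101 (6149)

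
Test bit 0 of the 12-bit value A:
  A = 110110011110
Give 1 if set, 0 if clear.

Bit 0 is the 1st from the right.
  110110011110
             ^
That bit is 0.

Answer: 0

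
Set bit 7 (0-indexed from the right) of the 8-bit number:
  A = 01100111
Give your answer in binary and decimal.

Mask = 1 << 7 = 10000000
Bit 7 of A is 0, so OR-ing with the mask flips it to 1.
  01100111
| 10000000
----------
  11100111

Answer: 11100111 (231)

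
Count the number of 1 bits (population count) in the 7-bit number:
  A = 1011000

1011000
1-bits at positions (from bit 0 = LSB): 3, 4, 6
Count = 3

Answer: 3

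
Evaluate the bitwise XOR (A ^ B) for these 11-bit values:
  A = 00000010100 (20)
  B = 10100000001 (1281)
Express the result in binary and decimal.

Apply ^ to each column (1 where bits differ):
  00000010100
^ 10100000001
-------------
  10100010101

Answer: 10100010101 (1301)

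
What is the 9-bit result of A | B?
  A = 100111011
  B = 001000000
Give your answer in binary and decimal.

Apply | to each column (1 where either bit is 1):
  100111011
| 001000000
-----------
  101111011

Answer: 101111011 (379)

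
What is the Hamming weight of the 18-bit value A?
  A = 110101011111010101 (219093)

110101011111010101
1-bits at positions (from bit 0 = LSB): 0, 2, 4, 6, 7, 8, 9, 10, 12, 14, 16, 17
Count = 12

Answer: 12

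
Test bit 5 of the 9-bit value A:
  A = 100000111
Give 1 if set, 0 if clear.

Bit 5 is the 6th from the right.
  100000111
     ^
That bit is 0.

Answer: 0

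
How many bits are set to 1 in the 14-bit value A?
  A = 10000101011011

10000101011011
1-bits at positions (from bit 0 = LSB): 0, 1, 3, 4, 6, 8, 13
Count = 7

Answer: 7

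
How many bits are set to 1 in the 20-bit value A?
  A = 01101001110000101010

01101001110000101010
1-bits at positions (from bit 0 = LSB): 1, 3, 5, 10, 11, 12, 15, 17, 18
Count = 9

Answer: 9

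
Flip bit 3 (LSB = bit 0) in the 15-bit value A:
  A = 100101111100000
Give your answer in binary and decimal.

Mask = 1 << 3 = 000000000001000
Bit 3 of A is 0; XOR with the mask flips it to 1.
  100101111100000
^ 000000000001000
-----------------
  100101111101000

Answer: 100101111101000 (19432)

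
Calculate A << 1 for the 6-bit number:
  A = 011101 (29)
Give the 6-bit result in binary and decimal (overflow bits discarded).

Shift left by 1: drop the top 1 bit(s), append 1 zero(s) on the right.
  011101  ->  discard [0], keep [11101], append 0
= 111010

Answer: 111010 (58)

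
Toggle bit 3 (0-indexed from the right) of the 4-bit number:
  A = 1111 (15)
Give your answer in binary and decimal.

Mask = 1 << 3 = 1000
Bit 3 of A is 1; XOR with the mask flips it to 0.
  1111
^ 1000
------
  0111

Answer: 0111 (7)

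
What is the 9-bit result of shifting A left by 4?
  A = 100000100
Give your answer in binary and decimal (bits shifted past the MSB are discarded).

Shift left by 4: drop the top 4 bit(s), append 4 zero(s) on the right.
  100000100  ->  discard [1000], keep [00100], append 0000
= 001000000

Answer: 001000000 (64)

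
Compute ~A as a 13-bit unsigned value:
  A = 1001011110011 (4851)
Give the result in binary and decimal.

Flip each bit (0->1, 1->0):
  1001011110011
  0110100001100

Answer: 0110100001100 (3340)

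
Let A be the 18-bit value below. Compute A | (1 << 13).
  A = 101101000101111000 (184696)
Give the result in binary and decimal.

Mask = 1 << 13 = 000010000000000000
Bit 13 of A is 0, so OR-ing with the mask flips it to 1.
  101101000101111000
| 000010000000000000
--------------------
  101111000101111000

Answer: 101111000101111000 (192888)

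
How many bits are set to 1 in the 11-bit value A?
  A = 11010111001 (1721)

11010111001
1-bits at positions (from bit 0 = LSB): 0, 3, 4, 5, 7, 9, 10
Count = 7

Answer: 7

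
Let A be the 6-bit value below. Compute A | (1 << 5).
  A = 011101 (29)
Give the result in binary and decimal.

Mask = 1 << 5 = 100000
Bit 5 of A is 0, so OR-ing with the mask flips it to 1.
  011101
| 100000
--------
  111101

Answer: 111101 (61)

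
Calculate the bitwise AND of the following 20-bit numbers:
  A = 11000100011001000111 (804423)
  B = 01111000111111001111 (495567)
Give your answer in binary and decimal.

Apply & to each column (1 only where both bits are 1):
  11000100011001000111
& 01111000111111001111
----------------------
  01000000011001000111

Answer: 01000000011001000111 (263751)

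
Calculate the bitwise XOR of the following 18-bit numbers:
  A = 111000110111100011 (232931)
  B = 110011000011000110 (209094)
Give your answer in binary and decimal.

Apply ^ to each column (1 where bits differ):
  111000110111100011
^ 110011000011000110
--------------------
  001011110100100101

Answer: 001011110100100101 (48421)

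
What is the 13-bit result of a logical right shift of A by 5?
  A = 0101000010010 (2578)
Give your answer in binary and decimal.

Logical shift right by 5: drop the bottom 5 bit(s), prepend 5 zero(s) on the left.
  0101000010010  ->  keep [01010000], discard [10010], prepend 00000
= 0000001010000

Answer: 0000001010000 (80)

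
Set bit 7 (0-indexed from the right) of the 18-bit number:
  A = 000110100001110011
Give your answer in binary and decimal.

Mask = 1 << 7 = 000000000010000000
Bit 7 of A is 0, so OR-ing with the mask flips it to 1.
  000110100001110011
| 000000000010000000
--------------------
  000110100011110011

Answer: 000110100011110011 (26867)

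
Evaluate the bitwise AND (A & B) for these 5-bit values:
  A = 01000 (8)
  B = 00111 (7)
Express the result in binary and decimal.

Apply & to each column (1 only where both bits are 1):
  01000
& 00111
-------
  00000

Answer: 00000 (0)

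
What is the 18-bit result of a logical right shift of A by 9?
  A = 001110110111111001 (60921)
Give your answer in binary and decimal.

Logical shift right by 9: drop the bottom 9 bit(s), prepend 9 zero(s) on the left.
  001110110111111001  ->  keep [001110110], discard [111111001], prepend 000000000
= 000000000001110110

Answer: 000000000001110110 (118)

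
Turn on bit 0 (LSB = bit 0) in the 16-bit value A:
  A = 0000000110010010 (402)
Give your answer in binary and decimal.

Mask = 1 << 0 = 0000000000000001
Bit 0 of A is 0, so OR-ing with the mask flips it to 1.
  0000000110010010
| 0000000000000001
------------------
  0000000110010011

Answer: 0000000110010011 (403)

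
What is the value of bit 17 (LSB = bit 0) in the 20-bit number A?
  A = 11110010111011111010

Bit 17 is the 18th from the right.
  11110010111011111010
    ^
That bit is 1.

Answer: 1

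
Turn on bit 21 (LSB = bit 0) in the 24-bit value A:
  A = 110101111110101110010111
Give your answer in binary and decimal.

Mask = 1 << 21 = 001000000000000000000000
Bit 21 of A is 0, so OR-ing with the mask flips it to 1.
  110101111110101110010111
| 001000000000000000000000
--------------------------
  111101111110101110010111

Answer: 111101111110101110010111 (16247703)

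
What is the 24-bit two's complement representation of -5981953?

1. Binary of +5981953:  010110110100011100000001
2. Invert bits:     101001001011100011111110
3. Add 1:           101001001011100011111111

Answer: 101001001011100011111111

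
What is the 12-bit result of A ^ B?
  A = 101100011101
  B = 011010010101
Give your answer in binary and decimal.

Apply ^ to each column (1 where bits differ):
  101100011101
^ 011010010101
--------------
  110110001000

Answer: 110110001000 (3464)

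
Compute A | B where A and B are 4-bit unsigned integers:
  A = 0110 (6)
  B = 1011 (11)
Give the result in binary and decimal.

Apply | to each column (1 where either bit is 1):
  0110
| 1011
------
  1111

Answer: 1111 (15)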